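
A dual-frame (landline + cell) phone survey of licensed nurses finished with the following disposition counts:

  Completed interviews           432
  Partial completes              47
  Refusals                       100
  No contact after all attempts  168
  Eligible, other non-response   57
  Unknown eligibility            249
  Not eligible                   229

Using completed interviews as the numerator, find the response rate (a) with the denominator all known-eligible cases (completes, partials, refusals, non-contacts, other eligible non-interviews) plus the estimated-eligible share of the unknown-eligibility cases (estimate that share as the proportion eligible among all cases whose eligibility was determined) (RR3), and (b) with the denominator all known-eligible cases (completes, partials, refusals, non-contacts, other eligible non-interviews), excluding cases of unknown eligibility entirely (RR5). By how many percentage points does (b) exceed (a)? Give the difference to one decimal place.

10.4

Top: 432
Known eligible: 432 + 47 + 100 + 168 + 57 = 804
e = 804 / (804 + 229) = 804 / 1033 = 0.7783
e × U: 0.7783 × 249 = 193.80
Denominator: 804 + 193.80 = 997.80
RR3 = 432 / 997.80 = 0.4330
Denominator: 432 + 47 + 100 + 168 + 57 = 804
RR5 = 432 / 804 = 0.5373
Difference = 53.73 − 43.30 = 10.43 percentage points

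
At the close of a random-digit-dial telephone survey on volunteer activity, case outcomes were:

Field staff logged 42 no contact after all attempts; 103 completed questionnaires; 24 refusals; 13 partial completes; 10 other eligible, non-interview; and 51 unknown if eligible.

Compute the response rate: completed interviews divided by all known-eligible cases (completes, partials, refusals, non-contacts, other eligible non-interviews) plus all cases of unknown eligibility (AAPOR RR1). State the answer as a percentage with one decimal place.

42.4%

Top: 103
Denominator: 103 + 13 + 24 + 42 + 10 + 51 = 243
RR1 = 103 / 243 = 0.4239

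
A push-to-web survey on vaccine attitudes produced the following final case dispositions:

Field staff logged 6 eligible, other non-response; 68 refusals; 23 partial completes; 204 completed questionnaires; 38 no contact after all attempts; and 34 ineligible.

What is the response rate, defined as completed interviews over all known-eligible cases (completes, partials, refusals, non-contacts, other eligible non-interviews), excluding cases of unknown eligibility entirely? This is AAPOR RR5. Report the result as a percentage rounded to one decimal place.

Numerator = 204
Base = 204 + 23 + 68 + 38 + 6 = 339
RR5 = 204 / 339 = 0.6018

60.2%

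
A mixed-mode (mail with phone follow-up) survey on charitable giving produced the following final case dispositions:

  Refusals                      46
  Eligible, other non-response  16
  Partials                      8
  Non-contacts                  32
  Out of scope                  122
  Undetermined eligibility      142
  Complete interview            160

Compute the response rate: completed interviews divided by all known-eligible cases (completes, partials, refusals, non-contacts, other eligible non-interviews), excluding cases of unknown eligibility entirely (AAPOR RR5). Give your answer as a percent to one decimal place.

61.1%

Top: 160
Denominator: 160 + 8 + 46 + 32 + 16 = 262
RR5 = 160 / 262 = 0.6107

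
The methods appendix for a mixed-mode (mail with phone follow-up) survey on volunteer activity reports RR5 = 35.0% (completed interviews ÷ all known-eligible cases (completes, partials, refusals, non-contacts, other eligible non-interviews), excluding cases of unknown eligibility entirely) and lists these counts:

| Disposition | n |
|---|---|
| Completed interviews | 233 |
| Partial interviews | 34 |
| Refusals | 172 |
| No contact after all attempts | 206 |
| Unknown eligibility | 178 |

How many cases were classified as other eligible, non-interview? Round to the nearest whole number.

RR5 = 233 / D = 0.350
D = 233 / 0.350 = 665.7
Other denominator terms total 645
other eligible, non-interview = 665.7 − 645 ≈ 21

21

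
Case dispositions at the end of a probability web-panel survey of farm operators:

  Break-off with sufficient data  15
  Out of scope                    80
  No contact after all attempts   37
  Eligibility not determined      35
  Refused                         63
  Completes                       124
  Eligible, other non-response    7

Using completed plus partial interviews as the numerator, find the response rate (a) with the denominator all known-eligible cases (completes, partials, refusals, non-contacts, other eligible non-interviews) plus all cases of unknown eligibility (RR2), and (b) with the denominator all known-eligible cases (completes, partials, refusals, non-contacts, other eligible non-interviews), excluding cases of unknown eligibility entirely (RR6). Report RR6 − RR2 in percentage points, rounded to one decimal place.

Num = 124 + 15 = 139
Base = 124 + 15 + 63 + 37 + 7 + 35 = 281
RR2 = 139 / 281 = 0.4947
Base = 124 + 15 + 63 + 37 + 7 = 246
RR6 = 139 / 246 = 0.5650
Difference = 56.50 − 49.47 = 7.03 percentage points

7.0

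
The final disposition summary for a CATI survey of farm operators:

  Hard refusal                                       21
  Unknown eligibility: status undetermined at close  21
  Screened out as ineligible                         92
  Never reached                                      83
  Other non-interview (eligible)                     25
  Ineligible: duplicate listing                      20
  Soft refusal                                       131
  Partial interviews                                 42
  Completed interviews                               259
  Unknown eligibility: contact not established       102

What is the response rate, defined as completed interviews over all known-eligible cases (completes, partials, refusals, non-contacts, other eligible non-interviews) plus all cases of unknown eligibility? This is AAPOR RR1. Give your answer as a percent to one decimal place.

Refused = 21 + 131 = 152
Unknown if eligible = 102 + 21 = 123
Screened out, ineligible = 92 + 20 = 112
Num → 259
Denominator → 259 + 42 + 152 + 83 + 25 + 123 = 684
RR1 = 259 / 684 = 0.3787

37.9%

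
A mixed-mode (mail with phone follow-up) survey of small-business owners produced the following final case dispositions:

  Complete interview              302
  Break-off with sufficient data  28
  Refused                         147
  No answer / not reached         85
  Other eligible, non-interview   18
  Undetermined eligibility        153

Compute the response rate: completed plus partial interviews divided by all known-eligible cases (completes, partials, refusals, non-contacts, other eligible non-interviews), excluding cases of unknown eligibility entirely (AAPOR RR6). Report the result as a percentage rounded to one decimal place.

56.9%

Numerator = 302 + 28 = 330
Denominator = 302 + 28 + 147 + 85 + 18 = 580
RR6 = 330 / 580 = 0.5690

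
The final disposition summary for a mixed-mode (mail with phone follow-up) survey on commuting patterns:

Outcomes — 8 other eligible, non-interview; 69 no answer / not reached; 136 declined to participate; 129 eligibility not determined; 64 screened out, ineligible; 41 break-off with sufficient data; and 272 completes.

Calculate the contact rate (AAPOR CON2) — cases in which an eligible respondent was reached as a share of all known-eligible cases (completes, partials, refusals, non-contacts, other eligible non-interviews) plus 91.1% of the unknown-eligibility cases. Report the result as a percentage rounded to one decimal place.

Top → 272 + 41 + 136 + 8 = 457
Determined eligible → 272 + 41 + 136 + 69 + 8 = 526
Eligible share of unknowns → 0.9110 × 129 = 117.52
Base → 526 + 117.52 = 643.52
CON2 = 457 / 643.52 = 0.7102

71.0%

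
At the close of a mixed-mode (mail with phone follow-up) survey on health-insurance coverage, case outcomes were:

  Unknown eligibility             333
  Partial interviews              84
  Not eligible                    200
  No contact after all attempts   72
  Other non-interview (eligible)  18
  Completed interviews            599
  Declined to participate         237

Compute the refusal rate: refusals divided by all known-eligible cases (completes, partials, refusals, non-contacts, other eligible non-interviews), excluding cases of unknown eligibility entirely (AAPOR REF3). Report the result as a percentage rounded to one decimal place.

Top: 237
Base: 599 + 84 + 237 + 72 + 18 = 1010
REF3 = 237 / 1010 = 0.2347

23.5%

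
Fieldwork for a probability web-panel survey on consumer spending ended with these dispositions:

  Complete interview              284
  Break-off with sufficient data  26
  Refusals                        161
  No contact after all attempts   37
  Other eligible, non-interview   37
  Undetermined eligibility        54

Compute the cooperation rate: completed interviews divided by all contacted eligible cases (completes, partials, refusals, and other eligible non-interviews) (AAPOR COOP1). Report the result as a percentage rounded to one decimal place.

Num: 284
Base: 284 + 26 + 161 + 37 = 508
COOP1 = 284 / 508 = 0.5591

55.9%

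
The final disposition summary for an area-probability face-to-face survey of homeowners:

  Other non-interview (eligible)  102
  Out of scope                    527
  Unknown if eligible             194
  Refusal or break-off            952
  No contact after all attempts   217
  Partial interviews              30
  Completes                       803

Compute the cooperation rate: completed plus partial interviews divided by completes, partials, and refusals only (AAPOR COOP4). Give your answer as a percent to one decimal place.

Numerator → 803 + 30 = 833
Base → 803 + 30 + 952 = 1785
COOP4 = 833 / 1785 = 0.4667

46.7%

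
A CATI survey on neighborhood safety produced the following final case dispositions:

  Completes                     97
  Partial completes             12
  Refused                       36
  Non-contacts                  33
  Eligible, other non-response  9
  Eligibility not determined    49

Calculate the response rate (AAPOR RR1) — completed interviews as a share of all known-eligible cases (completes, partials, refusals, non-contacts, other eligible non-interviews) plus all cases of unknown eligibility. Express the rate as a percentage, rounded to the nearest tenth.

41.1%

Top → 97
Denom → 97 + 12 + 36 + 33 + 9 + 49 = 236
RR1 = 97 / 236 = 0.4110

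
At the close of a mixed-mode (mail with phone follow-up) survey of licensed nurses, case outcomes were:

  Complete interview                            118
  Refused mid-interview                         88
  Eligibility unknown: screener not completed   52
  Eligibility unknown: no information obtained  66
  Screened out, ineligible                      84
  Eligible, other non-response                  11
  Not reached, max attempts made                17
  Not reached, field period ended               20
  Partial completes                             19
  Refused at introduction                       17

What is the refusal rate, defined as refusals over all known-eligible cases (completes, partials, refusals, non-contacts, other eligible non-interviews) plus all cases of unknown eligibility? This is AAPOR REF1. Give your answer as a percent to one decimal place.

25.7%

Refused = 17 + 88 = 105
Non-contacts = 20 + 17 = 37
Unknown eligibility = 52 + 66 = 118
Num = 105
Denominator = 118 + 19 + 105 + 37 + 11 + 118 = 408
REF1 = 105 / 408 = 0.2574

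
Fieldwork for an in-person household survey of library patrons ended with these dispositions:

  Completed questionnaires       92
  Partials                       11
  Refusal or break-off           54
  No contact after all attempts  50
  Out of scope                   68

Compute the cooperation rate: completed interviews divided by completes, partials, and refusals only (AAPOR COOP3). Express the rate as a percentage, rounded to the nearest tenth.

58.6%

Numerator = 92
Denominator = 92 + 11 + 54 = 157
COOP3 = 92 / 157 = 0.5860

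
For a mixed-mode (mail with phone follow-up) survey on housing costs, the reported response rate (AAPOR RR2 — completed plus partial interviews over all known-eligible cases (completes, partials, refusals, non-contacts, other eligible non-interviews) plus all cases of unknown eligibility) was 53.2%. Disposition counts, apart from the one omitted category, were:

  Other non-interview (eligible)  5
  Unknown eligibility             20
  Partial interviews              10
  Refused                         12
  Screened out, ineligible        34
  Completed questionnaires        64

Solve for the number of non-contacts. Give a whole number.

Top → 64 + 10 = 74
RR2 = 74 / D = 0.532
D = 74 / 0.532 = 139.1
Other denominator terms total 111
non-contacts = 139.1 − 111 ≈ 28

28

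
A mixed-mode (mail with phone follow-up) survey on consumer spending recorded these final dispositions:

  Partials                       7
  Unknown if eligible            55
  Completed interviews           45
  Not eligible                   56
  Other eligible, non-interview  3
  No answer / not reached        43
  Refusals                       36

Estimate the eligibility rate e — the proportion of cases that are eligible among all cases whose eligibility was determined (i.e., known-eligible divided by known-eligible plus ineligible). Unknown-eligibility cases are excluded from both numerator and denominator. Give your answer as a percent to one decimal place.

70.5%

Determined eligible: 45 + 7 + 36 + 43 + 3 = 134
e = 134 / (134 + 56) = 134 / 190 = 0.7053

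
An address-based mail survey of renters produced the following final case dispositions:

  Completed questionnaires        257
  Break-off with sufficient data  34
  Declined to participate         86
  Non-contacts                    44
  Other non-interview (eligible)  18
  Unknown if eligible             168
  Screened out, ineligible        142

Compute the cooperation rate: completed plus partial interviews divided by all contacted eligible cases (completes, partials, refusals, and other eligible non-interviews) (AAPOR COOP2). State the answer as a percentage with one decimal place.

Num → 257 + 34 = 291
Denom → 257 + 34 + 86 + 18 = 395
COOP2 = 291 / 395 = 0.7367

73.7%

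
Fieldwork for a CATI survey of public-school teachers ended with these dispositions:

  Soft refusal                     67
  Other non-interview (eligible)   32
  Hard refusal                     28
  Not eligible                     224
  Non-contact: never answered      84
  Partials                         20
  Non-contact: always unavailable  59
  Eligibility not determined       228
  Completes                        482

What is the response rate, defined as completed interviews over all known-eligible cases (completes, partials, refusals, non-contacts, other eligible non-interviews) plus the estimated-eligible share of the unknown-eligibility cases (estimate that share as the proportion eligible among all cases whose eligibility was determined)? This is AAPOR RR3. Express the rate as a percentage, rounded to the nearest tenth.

Declined to participate = 28 + 67 = 95
No answer / not reached = 84 + 59 = 143
Num = 482
Determined eligible = 482 + 20 + 95 + 143 + 32 = 772
e = 772 / (772 + 224) = 772 / 996 = 0.7751
Eligible share of unknowns = 0.7751 × 228 = 176.72
Denominator = 772 + 176.72 = 948.72
RR3 = 482 / 948.72 = 0.5081

50.8%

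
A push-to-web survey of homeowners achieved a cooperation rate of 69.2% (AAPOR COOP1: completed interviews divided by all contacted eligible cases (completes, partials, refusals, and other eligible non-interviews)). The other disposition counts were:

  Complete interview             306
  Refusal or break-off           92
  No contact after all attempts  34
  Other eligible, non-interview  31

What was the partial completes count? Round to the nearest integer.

COOP1 = 306 / D = 0.692
D = 306 / 0.692 = 442.2
Other denominator terms total 429
partial completes = 442.2 − 429 ≈ 13

13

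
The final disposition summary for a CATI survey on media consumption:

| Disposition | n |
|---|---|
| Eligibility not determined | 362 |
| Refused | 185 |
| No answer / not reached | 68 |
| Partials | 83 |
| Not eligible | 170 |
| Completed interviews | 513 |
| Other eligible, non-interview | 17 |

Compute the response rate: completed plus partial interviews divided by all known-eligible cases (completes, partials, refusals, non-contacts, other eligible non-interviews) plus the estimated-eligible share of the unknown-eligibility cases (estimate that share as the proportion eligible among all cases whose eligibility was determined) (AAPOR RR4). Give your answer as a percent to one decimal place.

Numerator: 513 + 83 = 596
Determined eligible: 513 + 83 + 185 + 68 + 17 = 866
e = 866 / (866 + 170) = 866 / 1036 = 0.8359
Estimated eligible among unknowns: 0.8359 × 362 = 302.60
Denom: 866 + 302.60 = 1168.60
RR4 = 596 / 1168.60 = 0.5100

51.0%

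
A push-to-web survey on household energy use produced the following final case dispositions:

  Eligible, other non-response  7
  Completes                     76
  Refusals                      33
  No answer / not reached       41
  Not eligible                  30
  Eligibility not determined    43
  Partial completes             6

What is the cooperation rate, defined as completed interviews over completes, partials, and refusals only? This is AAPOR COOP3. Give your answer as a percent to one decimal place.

Numerator → 76
Denom → 76 + 6 + 33 = 115
COOP3 = 76 / 115 = 0.6609

66.1%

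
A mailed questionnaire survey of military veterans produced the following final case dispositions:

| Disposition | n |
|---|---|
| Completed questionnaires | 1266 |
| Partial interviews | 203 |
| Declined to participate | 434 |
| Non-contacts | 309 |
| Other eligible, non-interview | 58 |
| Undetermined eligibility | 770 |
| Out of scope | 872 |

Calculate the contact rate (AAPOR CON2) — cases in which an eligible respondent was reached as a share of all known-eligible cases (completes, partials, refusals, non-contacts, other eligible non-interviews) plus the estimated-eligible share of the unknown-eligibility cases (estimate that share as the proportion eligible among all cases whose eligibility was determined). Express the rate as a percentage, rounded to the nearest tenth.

69.4%

Top → 1266 + 203 + 434 + 58 = 1961
Known eligible → 1266 + 203 + 434 + 309 + 58 = 2270
e = 2270 / (2270 + 872) = 2270 / 3142 = 0.7225
e × U → 0.7225 × 770 = 556.33
Denominator → 2270 + 556.33 = 2826.33
CON2 = 1961 / 2826.33 = 0.6938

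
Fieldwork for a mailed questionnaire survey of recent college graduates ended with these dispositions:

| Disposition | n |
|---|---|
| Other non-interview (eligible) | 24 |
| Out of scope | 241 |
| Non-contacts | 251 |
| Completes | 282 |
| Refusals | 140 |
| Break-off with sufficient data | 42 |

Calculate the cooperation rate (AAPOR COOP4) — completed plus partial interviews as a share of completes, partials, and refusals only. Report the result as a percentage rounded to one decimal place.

69.8%

Numerator → 282 + 42 = 324
Base → 282 + 42 + 140 = 464
COOP4 = 324 / 464 = 0.6983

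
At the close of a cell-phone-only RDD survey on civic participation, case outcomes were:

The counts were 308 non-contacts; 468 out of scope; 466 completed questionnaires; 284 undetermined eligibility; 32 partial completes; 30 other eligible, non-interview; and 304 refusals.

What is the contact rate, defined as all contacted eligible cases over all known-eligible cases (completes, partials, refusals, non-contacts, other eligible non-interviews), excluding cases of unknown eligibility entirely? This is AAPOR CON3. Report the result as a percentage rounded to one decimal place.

73.0%

Num: 466 + 32 + 304 + 30 = 832
Base: 466 + 32 + 304 + 308 + 30 = 1140
CON3 = 832 / 1140 = 0.7298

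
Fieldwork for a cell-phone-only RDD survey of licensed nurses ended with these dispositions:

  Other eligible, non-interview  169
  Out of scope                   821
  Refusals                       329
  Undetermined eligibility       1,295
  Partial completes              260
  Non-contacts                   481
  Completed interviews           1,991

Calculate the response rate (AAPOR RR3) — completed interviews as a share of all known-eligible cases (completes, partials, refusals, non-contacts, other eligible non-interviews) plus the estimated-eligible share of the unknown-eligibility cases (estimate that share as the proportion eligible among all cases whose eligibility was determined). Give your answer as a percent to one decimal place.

Numerator → 1991
Determined eligible → 1991 + 260 + 329 + 481 + 169 = 3230
e = 3230 / (3230 + 821) = 3230 / 4051 = 0.7973
e × U → 0.7973 × 1295 = 1032.50
Denom → 3230 + 1032.50 = 4262.50
RR3 = 1991 / 4262.50 = 0.4671

46.7%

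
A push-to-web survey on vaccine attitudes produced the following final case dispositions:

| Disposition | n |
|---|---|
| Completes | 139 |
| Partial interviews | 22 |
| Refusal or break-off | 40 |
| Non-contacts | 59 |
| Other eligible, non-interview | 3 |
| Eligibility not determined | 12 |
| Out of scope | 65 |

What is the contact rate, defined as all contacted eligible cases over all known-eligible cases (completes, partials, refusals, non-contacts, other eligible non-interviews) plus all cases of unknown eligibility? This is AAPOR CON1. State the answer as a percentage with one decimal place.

Numerator → 139 + 22 + 40 + 3 = 204
Base → 139 + 22 + 40 + 59 + 3 + 12 = 275
CON1 = 204 / 275 = 0.7418

74.2%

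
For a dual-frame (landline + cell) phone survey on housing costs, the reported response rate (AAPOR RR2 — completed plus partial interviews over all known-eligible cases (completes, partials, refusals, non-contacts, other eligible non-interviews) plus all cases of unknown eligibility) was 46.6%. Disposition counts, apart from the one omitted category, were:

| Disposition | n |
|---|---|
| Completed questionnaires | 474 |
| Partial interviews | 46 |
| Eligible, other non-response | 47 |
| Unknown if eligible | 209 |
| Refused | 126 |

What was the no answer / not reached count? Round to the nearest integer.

214

Num → 474 + 46 = 520
RR2 = 520 / D = 0.466
D = 520 / 0.466 = 1115.9
Other denominator terms total 902
no answer / not reached = 1115.9 − 902 ≈ 214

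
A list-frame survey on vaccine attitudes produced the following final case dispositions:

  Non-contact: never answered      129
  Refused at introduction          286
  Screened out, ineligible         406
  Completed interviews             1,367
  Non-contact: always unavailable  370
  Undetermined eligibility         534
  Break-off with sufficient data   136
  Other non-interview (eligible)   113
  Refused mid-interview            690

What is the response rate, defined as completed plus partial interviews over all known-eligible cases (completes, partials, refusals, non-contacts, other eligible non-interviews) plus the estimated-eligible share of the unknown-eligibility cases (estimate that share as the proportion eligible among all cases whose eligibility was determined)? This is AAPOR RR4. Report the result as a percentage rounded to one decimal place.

Refusals = 286 + 690 = 976
No answer / not reached = 129 + 370 = 499
Numerator → 1367 + 136 = 1503
Determined eligible → 1367 + 136 + 976 + 499 + 113 = 3091
e = 3091 / (3091 + 406) = 3091 / 3497 = 0.8839
e × U → 0.8839 × 534 = 472.00
Denominator → 3091 + 472.00 = 3563.00
RR4 = 1503 / 3563.00 = 0.4218

42.2%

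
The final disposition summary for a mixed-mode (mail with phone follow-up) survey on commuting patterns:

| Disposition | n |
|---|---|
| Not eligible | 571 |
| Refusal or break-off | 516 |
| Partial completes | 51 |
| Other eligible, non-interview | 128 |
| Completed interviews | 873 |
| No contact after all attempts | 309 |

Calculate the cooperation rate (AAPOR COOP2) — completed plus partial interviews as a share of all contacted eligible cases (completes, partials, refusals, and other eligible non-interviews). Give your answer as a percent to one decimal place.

Numerator: 873 + 51 = 924
Base: 873 + 51 + 516 + 128 = 1568
COOP2 = 924 / 1568 = 0.5893

58.9%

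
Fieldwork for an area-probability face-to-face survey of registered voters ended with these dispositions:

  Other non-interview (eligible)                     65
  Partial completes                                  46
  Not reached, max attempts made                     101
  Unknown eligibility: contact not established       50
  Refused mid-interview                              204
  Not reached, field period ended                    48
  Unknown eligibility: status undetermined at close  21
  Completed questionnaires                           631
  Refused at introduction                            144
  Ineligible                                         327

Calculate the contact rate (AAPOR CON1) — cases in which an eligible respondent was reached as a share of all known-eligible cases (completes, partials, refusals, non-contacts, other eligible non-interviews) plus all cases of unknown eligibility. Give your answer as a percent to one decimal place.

Refusal or break-off = 144 + 204 = 348
Never reached = 48 + 101 = 149
Eligibility not determined = 50 + 21 = 71
Numerator: 631 + 46 + 348 + 65 = 1090
Denominator: 631 + 46 + 348 + 149 + 65 + 71 = 1310
CON1 = 1090 / 1310 = 0.8321

83.2%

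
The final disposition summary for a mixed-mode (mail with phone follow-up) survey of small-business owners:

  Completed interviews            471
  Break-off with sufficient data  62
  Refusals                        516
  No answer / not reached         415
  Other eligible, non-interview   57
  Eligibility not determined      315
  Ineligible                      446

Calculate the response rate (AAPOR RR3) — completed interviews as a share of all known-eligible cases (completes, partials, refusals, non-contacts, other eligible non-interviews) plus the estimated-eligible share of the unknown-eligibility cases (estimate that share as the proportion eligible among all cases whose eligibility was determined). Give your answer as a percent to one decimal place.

26.7%

Numerator: 471
Determined eligible: 471 + 62 + 516 + 415 + 57 = 1521
e = 1521 / (1521 + 446) = 1521 / 1967 = 0.7733
Estimated eligible among unknowns: 0.7733 × 315 = 243.59
Denom: 1521 + 243.59 = 1764.59
RR3 = 471 / 1764.59 = 0.2669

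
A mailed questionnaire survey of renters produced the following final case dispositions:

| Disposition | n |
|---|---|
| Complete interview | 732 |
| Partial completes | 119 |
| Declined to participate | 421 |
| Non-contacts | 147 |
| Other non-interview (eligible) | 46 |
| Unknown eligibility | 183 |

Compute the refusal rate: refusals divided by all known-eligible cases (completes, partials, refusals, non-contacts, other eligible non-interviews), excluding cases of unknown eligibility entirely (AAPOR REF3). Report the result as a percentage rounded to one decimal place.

28.7%

Numerator = 421
Denominator = 732 + 119 + 421 + 147 + 46 = 1465
REF3 = 421 / 1465 = 0.2874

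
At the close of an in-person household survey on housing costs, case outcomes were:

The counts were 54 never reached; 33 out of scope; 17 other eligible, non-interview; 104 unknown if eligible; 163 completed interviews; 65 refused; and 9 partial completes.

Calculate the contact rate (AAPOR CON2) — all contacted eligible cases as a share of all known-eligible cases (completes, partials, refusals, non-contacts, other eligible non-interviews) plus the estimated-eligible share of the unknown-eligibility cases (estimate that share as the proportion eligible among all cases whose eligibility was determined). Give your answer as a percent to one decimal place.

63.2%

Num → 163 + 9 + 65 + 17 = 254
Eligible (known) → 163 + 9 + 65 + 54 + 17 = 308
e = 308 / (308 + 33) = 308 / 341 = 0.9032
Estimated eligible among unknowns → 0.9032 × 104 = 93.93
Denom → 308 + 93.93 = 401.93
CON2 = 254 / 401.93 = 0.6320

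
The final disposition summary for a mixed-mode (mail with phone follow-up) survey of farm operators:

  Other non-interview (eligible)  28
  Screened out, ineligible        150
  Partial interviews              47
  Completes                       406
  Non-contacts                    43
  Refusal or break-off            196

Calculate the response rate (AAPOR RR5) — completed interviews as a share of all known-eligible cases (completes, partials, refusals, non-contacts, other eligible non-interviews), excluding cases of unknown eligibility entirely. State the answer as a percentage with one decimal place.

Top = 406
Denominator = 406 + 47 + 196 + 43 + 28 = 720
RR5 = 406 / 720 = 0.5639

56.4%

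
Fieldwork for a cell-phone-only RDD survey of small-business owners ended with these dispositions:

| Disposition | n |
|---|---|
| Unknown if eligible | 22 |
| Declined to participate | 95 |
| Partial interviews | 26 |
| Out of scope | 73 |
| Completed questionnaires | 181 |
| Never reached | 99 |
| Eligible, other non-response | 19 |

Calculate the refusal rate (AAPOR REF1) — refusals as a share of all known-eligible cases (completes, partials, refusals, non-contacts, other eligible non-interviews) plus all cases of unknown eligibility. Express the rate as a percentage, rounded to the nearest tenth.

Num → 95
Denominator → 181 + 26 + 95 + 99 + 19 + 22 = 442
REF1 = 95 / 442 = 0.2149

21.5%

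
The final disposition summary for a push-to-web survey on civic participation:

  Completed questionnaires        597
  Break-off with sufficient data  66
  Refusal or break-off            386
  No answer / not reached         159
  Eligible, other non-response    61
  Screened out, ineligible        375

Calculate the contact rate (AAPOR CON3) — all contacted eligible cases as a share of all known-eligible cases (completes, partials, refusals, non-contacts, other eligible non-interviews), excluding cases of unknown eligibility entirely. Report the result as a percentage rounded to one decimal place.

Top: 597 + 66 + 386 + 61 = 1110
Denom: 597 + 66 + 386 + 159 + 61 = 1269
CON3 = 1110 / 1269 = 0.8747

87.5%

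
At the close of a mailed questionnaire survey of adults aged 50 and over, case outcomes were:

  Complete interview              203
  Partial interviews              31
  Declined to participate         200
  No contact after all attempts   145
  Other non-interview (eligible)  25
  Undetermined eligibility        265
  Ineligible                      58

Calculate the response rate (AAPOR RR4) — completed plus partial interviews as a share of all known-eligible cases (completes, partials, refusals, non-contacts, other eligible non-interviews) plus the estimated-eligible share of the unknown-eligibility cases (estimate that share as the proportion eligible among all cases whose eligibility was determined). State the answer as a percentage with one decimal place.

Top → 203 + 31 = 234
Known eligible → 203 + 31 + 200 + 145 + 25 = 604
e = 604 / (604 + 58) = 604 / 662 = 0.9124
Estimated eligible among unknowns → 0.9124 × 265 = 241.79
Base → 604 + 241.79 = 845.79
RR4 = 234 / 845.79 = 0.2767

27.7%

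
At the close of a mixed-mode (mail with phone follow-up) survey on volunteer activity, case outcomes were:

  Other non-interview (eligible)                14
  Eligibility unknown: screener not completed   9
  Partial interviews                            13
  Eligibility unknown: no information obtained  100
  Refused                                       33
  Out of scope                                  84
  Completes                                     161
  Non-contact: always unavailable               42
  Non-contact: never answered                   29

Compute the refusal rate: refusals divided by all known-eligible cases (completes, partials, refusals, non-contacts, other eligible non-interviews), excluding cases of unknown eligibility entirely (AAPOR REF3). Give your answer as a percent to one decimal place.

No contact after all attempts = 29 + 42 = 71
Undetermined eligibility = 9 + 100 = 109
Numerator = 33
Base = 161 + 13 + 33 + 71 + 14 = 292
REF3 = 33 / 292 = 0.1130

11.3%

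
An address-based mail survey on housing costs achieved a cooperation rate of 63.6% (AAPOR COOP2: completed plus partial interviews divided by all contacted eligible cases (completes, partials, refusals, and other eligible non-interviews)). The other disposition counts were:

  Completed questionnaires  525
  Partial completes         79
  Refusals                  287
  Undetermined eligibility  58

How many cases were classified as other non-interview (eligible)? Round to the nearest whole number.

59

Numerator = 525 + 79 = 604
COOP2 = 604 / D = 0.636
D = 604 / 0.636 = 949.7
Other denominator terms total 891
other non-interview (eligible) = 949.7 − 891 ≈ 59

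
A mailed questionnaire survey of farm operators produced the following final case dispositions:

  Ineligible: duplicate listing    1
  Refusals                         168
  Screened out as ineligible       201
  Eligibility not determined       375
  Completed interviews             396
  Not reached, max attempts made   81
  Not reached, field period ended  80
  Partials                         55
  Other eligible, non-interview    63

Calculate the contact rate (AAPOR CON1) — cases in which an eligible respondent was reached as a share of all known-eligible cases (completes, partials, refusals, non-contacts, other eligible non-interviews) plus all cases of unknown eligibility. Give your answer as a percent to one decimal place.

56.0%

Never reached = 80 + 81 = 161
Not eligible = 201 + 1 = 202
Top → 396 + 55 + 168 + 63 = 682
Base → 396 + 55 + 168 + 161 + 63 + 375 = 1218
CON1 = 682 / 1218 = 0.5599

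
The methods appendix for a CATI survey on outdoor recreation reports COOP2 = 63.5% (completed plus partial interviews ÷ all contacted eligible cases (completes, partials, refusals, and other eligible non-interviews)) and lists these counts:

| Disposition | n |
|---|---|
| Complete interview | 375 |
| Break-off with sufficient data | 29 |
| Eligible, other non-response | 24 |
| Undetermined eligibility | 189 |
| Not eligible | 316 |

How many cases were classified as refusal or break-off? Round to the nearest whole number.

Num = 375 + 29 = 404
COOP2 = 404 / D = 0.635
D = 404 / 0.635 = 636.2
Rest of base = 428
refusal or break-off = 636.2 − 428 ≈ 208

208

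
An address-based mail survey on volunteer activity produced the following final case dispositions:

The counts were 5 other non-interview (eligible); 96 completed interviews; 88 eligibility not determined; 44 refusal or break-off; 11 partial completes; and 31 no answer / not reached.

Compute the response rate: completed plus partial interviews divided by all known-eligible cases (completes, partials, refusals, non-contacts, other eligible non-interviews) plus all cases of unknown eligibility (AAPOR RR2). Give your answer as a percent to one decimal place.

38.9%

Numerator = 96 + 11 = 107
Denominator = 96 + 11 + 44 + 31 + 5 + 88 = 275
RR2 = 107 / 275 = 0.3891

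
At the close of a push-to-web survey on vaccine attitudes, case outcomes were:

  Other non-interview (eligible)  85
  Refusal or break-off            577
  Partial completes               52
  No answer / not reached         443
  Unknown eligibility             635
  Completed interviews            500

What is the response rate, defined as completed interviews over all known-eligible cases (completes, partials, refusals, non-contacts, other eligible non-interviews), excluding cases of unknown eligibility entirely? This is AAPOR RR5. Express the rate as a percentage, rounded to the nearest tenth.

Top: 500
Denominator: 500 + 52 + 577 + 443 + 85 = 1657
RR5 = 500 / 1657 = 0.3018

30.2%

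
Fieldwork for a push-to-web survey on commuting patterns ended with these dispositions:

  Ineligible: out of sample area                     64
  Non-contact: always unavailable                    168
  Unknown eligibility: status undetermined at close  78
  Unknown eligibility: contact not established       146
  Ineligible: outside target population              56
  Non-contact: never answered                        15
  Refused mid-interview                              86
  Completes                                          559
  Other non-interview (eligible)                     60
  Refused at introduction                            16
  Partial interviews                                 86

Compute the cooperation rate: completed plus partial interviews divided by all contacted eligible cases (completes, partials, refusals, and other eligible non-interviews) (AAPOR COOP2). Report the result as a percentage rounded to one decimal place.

79.9%

Refusal or break-off = 16 + 86 = 102
No contact after all attempts = 15 + 168 = 183
Unknown eligibility = 146 + 78 = 224
Ineligible = 56 + 64 = 120
Numerator = 559 + 86 = 645
Base = 559 + 86 + 102 + 60 = 807
COOP2 = 645 / 807 = 0.7993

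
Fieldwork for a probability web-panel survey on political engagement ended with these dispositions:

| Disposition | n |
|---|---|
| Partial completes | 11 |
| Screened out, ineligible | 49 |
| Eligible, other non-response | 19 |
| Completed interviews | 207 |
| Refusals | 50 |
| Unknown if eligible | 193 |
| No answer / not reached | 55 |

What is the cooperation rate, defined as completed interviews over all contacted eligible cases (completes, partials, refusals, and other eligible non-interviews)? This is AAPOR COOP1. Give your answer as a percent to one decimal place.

Numerator = 207
Denominator = 207 + 11 + 50 + 19 = 287
COOP1 = 207 / 287 = 0.7213

72.1%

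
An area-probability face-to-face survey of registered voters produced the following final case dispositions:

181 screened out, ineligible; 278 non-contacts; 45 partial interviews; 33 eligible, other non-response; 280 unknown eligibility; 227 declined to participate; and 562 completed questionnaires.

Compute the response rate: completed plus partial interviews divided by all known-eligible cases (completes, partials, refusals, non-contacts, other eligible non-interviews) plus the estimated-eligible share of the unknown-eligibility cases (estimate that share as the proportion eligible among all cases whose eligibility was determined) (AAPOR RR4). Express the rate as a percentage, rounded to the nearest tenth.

43.8%

Numerator: 562 + 45 = 607
Determined eligible: 562 + 45 + 227 + 278 + 33 = 1145
e = 1145 / (1145 + 181) = 1145 / 1326 = 0.8635
Estimated eligible among unknowns: 0.8635 × 280 = 241.78
Denominator: 1145 + 241.78 = 1386.78
RR4 = 607 / 1386.78 = 0.4377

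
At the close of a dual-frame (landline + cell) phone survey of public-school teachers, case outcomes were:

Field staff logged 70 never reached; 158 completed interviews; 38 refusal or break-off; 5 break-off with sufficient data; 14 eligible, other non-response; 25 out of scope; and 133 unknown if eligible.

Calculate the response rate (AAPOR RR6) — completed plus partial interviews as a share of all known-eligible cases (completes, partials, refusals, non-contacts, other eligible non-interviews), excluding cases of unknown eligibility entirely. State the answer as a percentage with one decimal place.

57.2%

Numerator: 158 + 5 = 163
Denom: 158 + 5 + 38 + 70 + 14 = 285
RR6 = 163 / 285 = 0.5719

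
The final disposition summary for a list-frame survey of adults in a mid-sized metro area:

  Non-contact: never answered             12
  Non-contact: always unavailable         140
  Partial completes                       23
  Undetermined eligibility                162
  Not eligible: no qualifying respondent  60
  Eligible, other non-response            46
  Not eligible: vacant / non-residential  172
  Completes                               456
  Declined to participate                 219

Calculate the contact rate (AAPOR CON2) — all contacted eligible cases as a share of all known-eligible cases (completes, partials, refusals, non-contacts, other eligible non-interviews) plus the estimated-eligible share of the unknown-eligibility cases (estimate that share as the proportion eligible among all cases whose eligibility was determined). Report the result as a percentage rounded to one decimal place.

Non-contacts = 12 + 140 = 152
Out of scope = 60 + 172 = 232
Top: 456 + 23 + 219 + 46 = 744
Known eligible: 456 + 23 + 219 + 152 + 46 = 896
e = 896 / (896 + 232) = 896 / 1128 = 0.7943
Estimated eligible among unknowns: 0.7943 × 162 = 128.68
Base: 896 + 128.68 = 1024.68
CON2 = 744 / 1024.68 = 0.7261

72.6%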